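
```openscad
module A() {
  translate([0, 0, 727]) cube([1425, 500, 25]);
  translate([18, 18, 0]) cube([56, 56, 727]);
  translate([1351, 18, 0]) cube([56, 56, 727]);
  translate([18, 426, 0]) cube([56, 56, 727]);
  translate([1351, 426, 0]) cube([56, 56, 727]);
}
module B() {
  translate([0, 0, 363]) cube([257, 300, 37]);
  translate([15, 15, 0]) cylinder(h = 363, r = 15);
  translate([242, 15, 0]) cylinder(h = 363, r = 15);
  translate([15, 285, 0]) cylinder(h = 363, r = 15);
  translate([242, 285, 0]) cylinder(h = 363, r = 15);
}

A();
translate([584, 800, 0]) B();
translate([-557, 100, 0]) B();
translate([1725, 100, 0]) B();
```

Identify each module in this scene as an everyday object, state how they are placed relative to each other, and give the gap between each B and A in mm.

Each stool's nearest face is 300 mm from the table's bounding box.

A is a table. B is a stool. Three stools sit around the table at the +y, −x, +x sides. The gap between each stool and the table is 300 mm.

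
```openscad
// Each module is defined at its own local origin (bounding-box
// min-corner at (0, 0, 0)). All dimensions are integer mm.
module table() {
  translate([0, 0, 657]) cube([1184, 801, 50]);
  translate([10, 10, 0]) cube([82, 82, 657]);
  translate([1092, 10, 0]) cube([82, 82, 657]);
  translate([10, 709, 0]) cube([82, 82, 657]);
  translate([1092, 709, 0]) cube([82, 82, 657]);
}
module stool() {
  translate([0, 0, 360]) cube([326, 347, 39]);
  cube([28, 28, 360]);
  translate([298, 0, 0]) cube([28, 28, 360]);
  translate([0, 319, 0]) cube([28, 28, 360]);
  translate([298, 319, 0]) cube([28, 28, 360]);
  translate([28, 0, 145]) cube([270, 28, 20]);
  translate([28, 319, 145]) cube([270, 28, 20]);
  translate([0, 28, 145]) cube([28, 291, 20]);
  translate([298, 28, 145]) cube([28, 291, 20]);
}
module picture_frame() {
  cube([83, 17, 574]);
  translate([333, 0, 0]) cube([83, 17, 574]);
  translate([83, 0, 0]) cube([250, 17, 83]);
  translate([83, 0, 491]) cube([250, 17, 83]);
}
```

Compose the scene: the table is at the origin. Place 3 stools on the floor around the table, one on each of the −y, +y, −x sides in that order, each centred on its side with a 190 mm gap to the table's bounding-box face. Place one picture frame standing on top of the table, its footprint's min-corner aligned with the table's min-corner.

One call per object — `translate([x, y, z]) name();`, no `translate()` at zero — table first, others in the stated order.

table();
translate([429, -537, 0]) stool();
translate([429, 991, 0]) stool();
translate([-516, 227, 0]) stool();
translate([0, 0, 707]) picture_frame();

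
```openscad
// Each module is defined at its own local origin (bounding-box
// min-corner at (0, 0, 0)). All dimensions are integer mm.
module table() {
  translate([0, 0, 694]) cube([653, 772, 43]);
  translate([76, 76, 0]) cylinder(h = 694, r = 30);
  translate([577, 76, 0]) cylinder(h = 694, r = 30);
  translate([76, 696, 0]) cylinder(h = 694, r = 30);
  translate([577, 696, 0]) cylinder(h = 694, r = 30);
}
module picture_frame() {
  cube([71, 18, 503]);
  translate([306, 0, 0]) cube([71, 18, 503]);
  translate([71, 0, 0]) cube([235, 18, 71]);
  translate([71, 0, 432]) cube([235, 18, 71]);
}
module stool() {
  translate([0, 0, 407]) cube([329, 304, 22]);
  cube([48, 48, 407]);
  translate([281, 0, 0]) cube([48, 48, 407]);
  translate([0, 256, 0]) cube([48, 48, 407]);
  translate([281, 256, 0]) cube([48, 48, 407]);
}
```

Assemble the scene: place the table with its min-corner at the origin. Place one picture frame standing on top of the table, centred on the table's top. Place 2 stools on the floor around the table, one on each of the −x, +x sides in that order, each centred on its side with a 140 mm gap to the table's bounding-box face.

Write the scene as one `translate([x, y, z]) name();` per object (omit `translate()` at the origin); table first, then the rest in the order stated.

table();
translate([138, 377, 737]) picture_frame();
translate([-469, 234, 0]) stool();
translate([793, 234, 0]) stool();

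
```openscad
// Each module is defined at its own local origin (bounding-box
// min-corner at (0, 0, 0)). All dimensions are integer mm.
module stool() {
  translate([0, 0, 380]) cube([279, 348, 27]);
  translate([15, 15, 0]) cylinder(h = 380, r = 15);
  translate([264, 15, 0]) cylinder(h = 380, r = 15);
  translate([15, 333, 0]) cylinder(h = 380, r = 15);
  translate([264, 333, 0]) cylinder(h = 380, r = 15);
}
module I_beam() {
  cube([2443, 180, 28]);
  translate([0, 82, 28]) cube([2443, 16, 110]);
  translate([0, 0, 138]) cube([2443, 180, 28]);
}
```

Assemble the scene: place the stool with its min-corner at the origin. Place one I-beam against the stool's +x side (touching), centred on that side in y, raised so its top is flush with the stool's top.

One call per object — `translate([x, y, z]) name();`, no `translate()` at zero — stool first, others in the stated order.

stool();
translate([279, 84, 241]) I_beam();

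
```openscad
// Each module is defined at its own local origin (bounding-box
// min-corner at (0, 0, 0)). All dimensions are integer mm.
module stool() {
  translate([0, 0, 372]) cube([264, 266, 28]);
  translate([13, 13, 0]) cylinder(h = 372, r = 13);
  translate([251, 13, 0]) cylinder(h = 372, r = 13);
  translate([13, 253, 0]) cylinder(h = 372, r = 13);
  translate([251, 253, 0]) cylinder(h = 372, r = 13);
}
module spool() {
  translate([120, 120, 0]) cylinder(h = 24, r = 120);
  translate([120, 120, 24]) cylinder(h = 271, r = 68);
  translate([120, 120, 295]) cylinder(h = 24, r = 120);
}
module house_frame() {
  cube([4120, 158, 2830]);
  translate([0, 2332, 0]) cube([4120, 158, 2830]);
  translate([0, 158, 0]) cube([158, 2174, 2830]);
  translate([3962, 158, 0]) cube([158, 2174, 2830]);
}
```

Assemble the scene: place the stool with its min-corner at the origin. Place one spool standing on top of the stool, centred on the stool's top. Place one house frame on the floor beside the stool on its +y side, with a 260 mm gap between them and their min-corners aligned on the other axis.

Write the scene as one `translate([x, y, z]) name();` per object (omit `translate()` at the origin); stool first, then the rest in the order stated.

stool();
translate([12, 13, 400]) spool();
translate([0, 526, 0]) house_frame();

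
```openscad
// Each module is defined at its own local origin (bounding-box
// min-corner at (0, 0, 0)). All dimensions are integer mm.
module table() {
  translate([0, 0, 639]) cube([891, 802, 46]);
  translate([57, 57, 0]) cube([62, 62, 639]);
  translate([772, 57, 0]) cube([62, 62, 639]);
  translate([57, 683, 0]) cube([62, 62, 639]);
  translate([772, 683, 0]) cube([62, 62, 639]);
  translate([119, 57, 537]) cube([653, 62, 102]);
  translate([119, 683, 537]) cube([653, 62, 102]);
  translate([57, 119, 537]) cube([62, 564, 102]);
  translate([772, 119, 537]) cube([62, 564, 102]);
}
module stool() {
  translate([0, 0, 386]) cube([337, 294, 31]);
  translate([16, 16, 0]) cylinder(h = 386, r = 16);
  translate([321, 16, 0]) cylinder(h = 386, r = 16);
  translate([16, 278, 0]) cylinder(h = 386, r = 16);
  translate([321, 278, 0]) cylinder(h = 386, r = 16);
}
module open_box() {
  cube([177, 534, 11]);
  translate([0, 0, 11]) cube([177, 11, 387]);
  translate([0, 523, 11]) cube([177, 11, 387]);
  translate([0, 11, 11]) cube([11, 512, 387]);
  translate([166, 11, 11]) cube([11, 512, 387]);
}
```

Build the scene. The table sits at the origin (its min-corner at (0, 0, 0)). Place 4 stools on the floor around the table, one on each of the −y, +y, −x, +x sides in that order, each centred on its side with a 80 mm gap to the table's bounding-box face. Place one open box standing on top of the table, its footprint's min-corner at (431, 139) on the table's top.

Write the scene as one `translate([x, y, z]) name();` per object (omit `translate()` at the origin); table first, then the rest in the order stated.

table();
translate([277, -374, 0]) stool();
translate([277, 882, 0]) stool();
translate([-417, 254, 0]) stool();
translate([971, 254, 0]) stool();
translate([431, 139, 685]) open_box();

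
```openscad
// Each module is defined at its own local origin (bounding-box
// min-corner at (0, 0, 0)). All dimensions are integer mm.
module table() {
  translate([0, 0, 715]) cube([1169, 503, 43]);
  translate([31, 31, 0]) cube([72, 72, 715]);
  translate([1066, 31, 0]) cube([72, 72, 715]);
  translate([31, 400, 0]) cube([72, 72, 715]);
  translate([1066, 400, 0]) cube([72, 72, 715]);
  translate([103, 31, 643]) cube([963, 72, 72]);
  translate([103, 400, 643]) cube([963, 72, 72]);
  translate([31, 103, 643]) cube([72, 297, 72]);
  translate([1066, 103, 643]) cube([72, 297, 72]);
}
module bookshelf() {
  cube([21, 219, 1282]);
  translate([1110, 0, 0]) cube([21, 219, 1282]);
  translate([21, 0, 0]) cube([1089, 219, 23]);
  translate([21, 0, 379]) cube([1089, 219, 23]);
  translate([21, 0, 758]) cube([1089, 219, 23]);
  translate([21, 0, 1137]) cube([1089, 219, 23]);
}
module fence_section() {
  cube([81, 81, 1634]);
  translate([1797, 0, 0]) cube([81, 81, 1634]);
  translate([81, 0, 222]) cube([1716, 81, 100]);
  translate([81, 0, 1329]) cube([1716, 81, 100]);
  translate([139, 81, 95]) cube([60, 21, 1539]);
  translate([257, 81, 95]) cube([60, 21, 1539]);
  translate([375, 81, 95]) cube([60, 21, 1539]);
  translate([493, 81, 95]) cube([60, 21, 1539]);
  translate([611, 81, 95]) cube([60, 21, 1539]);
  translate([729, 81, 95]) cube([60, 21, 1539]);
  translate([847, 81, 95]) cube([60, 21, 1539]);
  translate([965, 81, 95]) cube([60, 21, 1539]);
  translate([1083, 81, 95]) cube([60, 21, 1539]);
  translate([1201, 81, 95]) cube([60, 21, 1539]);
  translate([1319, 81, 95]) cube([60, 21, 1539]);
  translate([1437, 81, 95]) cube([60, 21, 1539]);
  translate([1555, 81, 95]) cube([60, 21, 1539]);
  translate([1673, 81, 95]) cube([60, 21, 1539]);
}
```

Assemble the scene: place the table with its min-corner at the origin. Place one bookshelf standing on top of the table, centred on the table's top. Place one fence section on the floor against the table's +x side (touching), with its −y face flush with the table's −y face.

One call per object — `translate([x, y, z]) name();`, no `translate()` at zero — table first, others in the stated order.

table();
translate([19, 142, 758]) bookshelf();
translate([1169, 0, 0]) fence_section();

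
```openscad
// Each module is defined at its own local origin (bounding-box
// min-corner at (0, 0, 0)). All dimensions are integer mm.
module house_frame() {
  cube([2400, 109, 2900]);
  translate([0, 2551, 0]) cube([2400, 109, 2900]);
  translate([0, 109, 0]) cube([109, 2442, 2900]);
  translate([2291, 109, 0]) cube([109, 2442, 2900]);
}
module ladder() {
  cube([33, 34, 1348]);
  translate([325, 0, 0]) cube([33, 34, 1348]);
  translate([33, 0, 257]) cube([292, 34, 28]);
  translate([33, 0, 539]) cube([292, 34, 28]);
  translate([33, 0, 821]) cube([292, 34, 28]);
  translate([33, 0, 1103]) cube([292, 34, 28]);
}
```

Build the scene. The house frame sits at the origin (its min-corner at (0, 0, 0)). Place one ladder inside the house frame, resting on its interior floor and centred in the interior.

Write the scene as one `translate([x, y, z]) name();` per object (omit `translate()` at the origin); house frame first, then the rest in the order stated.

house_frame();
translate([1021, 1313, 0]) ladder();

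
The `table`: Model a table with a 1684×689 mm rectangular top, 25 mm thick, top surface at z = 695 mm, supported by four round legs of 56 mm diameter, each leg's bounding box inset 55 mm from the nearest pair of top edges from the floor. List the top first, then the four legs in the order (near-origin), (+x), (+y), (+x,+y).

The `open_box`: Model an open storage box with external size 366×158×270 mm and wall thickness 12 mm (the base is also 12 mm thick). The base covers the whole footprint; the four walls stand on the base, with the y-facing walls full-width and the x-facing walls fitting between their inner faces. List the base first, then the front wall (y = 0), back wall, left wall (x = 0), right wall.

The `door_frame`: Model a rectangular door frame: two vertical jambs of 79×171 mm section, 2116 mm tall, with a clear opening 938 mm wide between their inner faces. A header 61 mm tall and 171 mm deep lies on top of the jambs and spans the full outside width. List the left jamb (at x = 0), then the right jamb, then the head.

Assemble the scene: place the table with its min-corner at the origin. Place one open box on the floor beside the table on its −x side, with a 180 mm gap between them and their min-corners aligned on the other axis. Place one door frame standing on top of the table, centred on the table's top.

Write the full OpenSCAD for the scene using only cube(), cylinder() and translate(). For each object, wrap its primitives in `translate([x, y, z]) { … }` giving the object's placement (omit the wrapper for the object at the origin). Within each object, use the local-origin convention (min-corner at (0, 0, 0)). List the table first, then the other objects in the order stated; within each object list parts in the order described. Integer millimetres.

translate([0, 0, 670]) cube([1684, 689, 25]);
translate([83, 83, 0]) cylinder(h = 670, r = 28);
translate([1601, 83, 0]) cylinder(h = 670, r = 28);
translate([83, 606, 0]) cylinder(h = 670, r = 28);
translate([1601, 606, 0]) cylinder(h = 670, r = 28);
translate([-546, 0, 0]) {
  cube([366, 158, 12]);
  translate([0, 0, 12]) cube([366, 12, 258]);
  translate([0, 146, 12]) cube([366, 12, 258]);
  translate([0, 12, 12]) cube([12, 134, 258]);
  translate([354, 12, 12]) cube([12, 134, 258]);
}
translate([294, 259, 695]) {
  cube([79, 171, 2116]);
  translate([1017, 0, 0]) cube([79, 171, 2116]);
  translate([0, 0, 2116]) cube([1096, 171, 61]);
}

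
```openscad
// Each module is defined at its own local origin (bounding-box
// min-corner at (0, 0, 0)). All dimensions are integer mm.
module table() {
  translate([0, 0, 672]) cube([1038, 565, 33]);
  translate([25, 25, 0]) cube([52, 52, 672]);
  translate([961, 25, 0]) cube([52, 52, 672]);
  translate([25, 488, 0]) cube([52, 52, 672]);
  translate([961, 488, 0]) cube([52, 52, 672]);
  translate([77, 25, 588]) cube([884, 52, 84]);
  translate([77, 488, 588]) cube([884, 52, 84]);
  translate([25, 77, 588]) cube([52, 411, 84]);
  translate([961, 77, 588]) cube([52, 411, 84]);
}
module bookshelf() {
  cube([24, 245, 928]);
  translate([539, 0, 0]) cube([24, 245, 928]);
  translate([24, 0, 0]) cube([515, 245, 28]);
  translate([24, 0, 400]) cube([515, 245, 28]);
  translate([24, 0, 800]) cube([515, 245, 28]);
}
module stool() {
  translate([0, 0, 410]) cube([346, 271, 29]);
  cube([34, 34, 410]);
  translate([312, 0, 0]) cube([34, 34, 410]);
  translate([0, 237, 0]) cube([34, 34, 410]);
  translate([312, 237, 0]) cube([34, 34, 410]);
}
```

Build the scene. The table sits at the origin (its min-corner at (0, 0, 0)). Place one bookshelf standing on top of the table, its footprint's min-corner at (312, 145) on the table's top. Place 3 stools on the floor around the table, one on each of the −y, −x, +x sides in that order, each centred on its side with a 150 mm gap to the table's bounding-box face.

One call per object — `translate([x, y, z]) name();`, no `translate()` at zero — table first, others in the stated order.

table();
translate([312, 145, 705]) bookshelf();
translate([346, -421, 0]) stool();
translate([-496, 147, 0]) stool();
translate([1188, 147, 0]) stool();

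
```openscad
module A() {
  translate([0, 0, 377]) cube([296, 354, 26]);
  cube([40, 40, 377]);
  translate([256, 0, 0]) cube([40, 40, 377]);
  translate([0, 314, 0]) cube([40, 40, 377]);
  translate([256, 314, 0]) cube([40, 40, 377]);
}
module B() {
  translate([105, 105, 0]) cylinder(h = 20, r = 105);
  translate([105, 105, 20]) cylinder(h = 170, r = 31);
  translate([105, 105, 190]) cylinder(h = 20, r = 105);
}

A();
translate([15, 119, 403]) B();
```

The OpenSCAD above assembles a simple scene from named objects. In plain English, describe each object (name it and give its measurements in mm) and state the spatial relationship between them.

A is a simple wooden stool: a rectangular seat 296 mm (x) by 354 mm (y), 26 mm thick, top face at z = 403 mm, on four square legs, each 40×40 mm in cross-section. The legs rest on z = 0, each flush with a corner of the seat.

B is a spool: two coaxial disc flanges of radius 105 mm and thickness 20 mm, joined by a core cylinder of radius 31 mm and height 170 mm. The lower flange rests on z = 0 and the three cylinders share a vertical axis.

The spool is on top of the stool.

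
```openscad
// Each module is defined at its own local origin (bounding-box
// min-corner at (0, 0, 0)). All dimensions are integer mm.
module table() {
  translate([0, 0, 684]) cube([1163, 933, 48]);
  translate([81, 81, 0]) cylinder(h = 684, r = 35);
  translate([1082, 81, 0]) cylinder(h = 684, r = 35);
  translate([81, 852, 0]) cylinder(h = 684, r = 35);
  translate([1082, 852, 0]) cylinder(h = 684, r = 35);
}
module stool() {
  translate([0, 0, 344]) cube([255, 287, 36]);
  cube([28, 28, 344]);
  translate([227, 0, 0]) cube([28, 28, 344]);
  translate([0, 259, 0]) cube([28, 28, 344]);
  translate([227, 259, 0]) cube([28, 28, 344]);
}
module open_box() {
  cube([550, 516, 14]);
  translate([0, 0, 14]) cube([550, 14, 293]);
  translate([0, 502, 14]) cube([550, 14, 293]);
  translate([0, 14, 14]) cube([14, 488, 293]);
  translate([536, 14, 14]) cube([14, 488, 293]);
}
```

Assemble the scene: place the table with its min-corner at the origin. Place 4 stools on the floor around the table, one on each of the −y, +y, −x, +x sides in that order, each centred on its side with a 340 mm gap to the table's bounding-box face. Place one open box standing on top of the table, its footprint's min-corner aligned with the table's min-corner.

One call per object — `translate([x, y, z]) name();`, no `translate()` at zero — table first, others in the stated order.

table();
translate([454, -627, 0]) stool();
translate([454, 1273, 0]) stool();
translate([-595, 323, 0]) stool();
translate([1503, 323, 0]) stool();
translate([0, 0, 732]) open_box();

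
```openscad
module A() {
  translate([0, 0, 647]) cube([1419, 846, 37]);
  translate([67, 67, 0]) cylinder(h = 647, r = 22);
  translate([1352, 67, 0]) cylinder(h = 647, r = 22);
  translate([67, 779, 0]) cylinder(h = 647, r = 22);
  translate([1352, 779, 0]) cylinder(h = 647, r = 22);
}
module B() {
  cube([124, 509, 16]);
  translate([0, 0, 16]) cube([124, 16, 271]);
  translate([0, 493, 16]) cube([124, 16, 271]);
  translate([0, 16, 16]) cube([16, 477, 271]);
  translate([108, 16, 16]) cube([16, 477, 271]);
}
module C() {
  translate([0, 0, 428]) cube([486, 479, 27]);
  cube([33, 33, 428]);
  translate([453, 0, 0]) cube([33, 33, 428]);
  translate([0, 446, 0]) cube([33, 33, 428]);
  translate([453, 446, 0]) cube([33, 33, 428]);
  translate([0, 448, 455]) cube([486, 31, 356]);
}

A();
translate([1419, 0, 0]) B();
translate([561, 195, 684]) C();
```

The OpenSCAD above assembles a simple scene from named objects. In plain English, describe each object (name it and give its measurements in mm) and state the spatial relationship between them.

A is a table with a 1419×846 mm rectangular top, 37 mm thick, top surface at z = 684 mm, supported by four round legs of 44 mm diameter, each leg's bounding box inset 45 mm from the nearest pair of top edges, running from the floor.

B is an open storage box with external size 124×509×287 mm and wall thickness 16 mm (the base is also 16 mm thick). The base covers the whole footprint; the four walls stand on the base, with the y-facing walls full-width and the x-facing walls fitting between their inner faces.

C is a chair. The seat is a 486×479×27 mm slab with its top at z = 455 mm, on four 33×33 mm corner legs (flush with the seat edges, standing on z = 0). A flat backrest 31 mm thick, 356 mm tall, spans the full seat width and rises from the seat top along its +y edge, rear face flush with the rear of the seat.

The open box is against the table's +x side, with their −y faces flush. The chair is on top of the table.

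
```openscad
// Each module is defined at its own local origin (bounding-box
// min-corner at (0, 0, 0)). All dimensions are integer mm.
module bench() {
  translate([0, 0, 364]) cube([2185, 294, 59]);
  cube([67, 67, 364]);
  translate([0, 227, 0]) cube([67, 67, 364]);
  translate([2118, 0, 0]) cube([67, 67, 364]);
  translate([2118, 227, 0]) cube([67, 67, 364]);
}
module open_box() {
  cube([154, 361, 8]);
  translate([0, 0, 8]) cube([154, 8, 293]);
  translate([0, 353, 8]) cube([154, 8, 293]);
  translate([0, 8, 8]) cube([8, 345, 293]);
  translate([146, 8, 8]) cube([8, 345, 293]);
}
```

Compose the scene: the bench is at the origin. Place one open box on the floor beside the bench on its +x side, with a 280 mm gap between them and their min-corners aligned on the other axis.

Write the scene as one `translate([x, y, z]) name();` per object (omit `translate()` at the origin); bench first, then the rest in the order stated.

bench();
translate([2465, 0, 0]) open_box();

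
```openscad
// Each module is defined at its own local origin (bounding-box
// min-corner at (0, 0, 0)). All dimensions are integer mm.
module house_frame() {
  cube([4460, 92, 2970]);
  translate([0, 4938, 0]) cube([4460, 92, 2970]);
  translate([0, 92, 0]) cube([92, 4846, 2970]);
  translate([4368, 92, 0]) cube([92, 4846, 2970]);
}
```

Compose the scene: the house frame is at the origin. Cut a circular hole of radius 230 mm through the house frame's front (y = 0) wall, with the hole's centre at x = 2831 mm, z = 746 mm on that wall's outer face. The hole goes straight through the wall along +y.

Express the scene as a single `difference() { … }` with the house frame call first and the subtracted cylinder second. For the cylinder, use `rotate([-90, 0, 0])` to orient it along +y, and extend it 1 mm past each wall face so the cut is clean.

difference() {
  house_frame();
  translate([2831, -1, 746]) rotate([-90, 0, 0]) cylinder(h = 94, r = 230);
}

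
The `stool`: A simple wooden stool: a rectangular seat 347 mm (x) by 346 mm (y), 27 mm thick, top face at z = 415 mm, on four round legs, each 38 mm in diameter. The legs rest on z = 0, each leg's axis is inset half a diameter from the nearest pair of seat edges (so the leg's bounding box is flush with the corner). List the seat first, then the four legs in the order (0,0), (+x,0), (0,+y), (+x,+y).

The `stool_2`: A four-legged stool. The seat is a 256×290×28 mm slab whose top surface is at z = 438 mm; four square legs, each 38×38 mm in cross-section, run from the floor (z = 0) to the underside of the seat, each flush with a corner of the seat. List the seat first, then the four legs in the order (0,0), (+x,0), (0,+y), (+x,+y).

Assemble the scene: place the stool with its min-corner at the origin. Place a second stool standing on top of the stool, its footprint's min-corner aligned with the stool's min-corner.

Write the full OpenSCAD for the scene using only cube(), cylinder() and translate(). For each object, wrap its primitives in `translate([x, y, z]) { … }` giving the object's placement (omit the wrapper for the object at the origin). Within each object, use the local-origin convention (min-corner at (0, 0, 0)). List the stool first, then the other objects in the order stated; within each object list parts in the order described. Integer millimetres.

translate([0, 0, 388]) cube([347, 346, 27]);
translate([19, 19, 0]) cylinder(h = 388, r = 19);
translate([328, 19, 0]) cylinder(h = 388, r = 19);
translate([19, 327, 0]) cylinder(h = 388, r = 19);
translate([328, 327, 0]) cylinder(h = 388, r = 19);
translate([0, 0, 415]) {
  translate([0, 0, 410]) cube([256, 290, 28]);
  cube([38, 38, 410]);
  translate([218, 0, 0]) cube([38, 38, 410]);
  translate([0, 252, 0]) cube([38, 38, 410]);
  translate([218, 252, 0]) cube([38, 38, 410]);
}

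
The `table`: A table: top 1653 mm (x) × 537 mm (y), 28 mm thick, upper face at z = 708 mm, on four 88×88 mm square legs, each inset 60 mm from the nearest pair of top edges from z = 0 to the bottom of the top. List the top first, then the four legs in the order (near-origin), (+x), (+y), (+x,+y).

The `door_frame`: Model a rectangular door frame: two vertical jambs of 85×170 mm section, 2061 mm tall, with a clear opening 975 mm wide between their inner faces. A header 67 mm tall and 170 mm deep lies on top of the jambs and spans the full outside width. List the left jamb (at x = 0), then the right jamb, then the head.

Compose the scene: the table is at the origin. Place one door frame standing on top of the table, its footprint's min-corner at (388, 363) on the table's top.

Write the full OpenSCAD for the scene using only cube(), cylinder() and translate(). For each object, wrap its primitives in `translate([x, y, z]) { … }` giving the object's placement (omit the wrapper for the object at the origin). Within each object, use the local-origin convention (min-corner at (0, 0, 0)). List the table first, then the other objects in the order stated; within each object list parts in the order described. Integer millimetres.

translate([0, 0, 680]) cube([1653, 537, 28]);
translate([60, 60, 0]) cube([88, 88, 680]);
translate([1505, 60, 0]) cube([88, 88, 680]);
translate([60, 389, 0]) cube([88, 88, 680]);
translate([1505, 389, 0]) cube([88, 88, 680]);
translate([388, 363, 708]) {
  cube([85, 170, 2061]);
  translate([1060, 0, 0]) cube([85, 170, 2061]);
  translate([0, 0, 2061]) cube([1145, 170, 67]);
}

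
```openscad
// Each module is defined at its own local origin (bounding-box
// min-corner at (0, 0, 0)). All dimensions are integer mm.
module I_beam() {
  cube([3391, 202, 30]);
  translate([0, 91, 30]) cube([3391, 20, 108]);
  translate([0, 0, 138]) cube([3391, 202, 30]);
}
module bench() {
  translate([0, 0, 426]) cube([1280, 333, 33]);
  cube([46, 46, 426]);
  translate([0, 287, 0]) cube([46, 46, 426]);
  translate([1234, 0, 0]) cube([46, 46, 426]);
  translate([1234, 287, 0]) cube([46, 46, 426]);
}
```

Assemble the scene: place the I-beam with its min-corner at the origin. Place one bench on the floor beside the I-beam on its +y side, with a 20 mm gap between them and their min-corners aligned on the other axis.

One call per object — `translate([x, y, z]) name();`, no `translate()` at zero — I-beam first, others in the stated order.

I_beam();
translate([0, 222, 0]) bench();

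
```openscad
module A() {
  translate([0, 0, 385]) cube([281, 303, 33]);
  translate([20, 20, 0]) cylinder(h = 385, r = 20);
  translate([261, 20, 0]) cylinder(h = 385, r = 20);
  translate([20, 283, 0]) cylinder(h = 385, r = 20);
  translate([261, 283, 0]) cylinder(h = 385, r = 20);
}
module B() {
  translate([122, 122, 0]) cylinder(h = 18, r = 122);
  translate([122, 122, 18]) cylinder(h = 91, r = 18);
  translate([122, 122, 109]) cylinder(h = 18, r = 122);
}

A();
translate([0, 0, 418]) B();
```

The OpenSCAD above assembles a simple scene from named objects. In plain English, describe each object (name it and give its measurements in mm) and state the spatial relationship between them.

A is a four-legged stool. The seat is 281×303 mm, 33 mm thick, top at z = 418 mm. It stands on four round legs, each 40 mm in diameter, from z = 0 to the seat underside, each leg's axis is inset half a diameter from the nearest pair of seat edges (so the leg's bounding box is flush with the corner).

B is a spool: two coaxial disc flanges of radius 122 mm and thickness 18 mm, joined by a core cylinder of radius 18 mm and height 91 mm. The lower flange rests on z = 0 and the three cylinders share a vertical axis.

The spool is on top of the stool.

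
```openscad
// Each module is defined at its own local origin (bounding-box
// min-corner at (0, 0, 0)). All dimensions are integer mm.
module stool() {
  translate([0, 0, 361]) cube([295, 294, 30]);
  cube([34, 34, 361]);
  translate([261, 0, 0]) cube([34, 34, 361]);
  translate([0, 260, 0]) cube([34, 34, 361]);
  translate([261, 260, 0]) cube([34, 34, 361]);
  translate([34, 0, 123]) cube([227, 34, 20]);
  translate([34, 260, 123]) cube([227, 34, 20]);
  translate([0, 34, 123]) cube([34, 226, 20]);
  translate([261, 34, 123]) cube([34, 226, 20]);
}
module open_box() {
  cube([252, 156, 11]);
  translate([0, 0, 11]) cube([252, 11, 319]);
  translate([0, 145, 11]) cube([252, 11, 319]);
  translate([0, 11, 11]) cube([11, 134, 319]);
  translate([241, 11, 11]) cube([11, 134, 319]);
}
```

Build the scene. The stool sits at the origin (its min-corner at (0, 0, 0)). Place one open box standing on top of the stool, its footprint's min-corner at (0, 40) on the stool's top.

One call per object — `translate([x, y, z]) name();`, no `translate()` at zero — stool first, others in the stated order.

stool();
translate([0, 40, 391]) open_box();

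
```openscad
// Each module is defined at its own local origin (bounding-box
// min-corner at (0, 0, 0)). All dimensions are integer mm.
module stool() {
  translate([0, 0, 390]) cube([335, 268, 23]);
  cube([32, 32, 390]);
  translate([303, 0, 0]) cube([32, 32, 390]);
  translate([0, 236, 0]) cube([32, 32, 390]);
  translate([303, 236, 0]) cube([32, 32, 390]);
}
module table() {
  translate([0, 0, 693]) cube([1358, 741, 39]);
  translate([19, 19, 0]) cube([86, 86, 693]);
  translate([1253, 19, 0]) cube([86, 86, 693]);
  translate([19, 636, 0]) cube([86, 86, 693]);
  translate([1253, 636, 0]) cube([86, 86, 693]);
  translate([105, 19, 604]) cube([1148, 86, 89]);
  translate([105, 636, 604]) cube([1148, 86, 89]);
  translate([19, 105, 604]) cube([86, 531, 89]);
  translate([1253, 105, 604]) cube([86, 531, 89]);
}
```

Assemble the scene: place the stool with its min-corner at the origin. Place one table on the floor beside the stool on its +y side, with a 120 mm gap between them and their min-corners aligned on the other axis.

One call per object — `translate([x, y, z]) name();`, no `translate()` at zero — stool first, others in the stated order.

stool();
translate([0, 388, 0]) table();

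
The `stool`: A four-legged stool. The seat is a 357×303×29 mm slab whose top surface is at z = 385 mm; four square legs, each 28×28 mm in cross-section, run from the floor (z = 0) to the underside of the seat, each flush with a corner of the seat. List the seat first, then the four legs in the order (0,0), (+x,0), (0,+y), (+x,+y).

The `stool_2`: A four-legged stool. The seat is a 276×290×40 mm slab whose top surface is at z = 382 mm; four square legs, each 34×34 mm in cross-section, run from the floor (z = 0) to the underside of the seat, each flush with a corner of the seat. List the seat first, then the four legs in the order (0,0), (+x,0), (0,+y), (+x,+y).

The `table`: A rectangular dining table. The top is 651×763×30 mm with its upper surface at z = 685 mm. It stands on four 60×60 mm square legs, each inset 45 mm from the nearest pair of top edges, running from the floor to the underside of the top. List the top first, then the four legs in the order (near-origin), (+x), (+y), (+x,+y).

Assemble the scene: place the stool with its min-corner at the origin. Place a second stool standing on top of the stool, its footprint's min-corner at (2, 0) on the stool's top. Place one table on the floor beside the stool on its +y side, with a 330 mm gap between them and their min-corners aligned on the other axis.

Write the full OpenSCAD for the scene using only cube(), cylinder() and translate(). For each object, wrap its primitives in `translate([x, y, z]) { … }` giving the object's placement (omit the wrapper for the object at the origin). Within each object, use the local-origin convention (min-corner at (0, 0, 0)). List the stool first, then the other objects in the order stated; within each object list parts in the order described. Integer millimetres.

translate([0, 0, 356]) cube([357, 303, 29]);
cube([28, 28, 356]);
translate([329, 0, 0]) cube([28, 28, 356]);
translate([0, 275, 0]) cube([28, 28, 356]);
translate([329, 275, 0]) cube([28, 28, 356]);
translate([2, 0, 385]) {
  translate([0, 0, 342]) cube([276, 290, 40]);
  cube([34, 34, 342]);
  translate([242, 0, 0]) cube([34, 34, 342]);
  translate([0, 256, 0]) cube([34, 34, 342]);
  translate([242, 256, 0]) cube([34, 34, 342]);
}
translate([0, 633, 0]) {
  translate([0, 0, 655]) cube([651, 763, 30]);
  translate([45, 45, 0]) cube([60, 60, 655]);
  translate([546, 45, 0]) cube([60, 60, 655]);
  translate([45, 658, 0]) cube([60, 60, 655]);
  translate([546, 658, 0]) cube([60, 60, 655]);
}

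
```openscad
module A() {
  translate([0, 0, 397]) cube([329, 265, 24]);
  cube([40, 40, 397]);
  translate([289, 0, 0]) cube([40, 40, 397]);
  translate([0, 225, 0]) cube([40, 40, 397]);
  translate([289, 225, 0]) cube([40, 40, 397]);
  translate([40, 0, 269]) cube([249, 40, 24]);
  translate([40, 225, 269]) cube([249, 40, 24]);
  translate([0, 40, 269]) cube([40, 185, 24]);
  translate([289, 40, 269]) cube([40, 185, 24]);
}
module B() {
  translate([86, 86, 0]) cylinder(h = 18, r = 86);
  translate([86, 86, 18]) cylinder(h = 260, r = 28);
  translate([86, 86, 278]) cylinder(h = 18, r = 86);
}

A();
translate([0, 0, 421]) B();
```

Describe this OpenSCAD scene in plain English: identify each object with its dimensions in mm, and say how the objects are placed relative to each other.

A is a four-legged stool. The seat is 329×265 mm, 24 mm thick, top at z = 421 mm. It stands on four square legs, each 40×40 mm in cross-section, from z = 0 to the seat underside, each flush with a corner of the seat. Four stretchers, 40 mm wide and 24 mm tall, connect adjacent legs with their undersides at z = 269 mm, each running between the inner faces of the legs it joins and aligned with the legs' outer faces on the other axis.

B is a spool: two coaxial disc flanges of radius 86 mm and thickness 18 mm, joined by a core cylinder of radius 28 mm and height 260 mm. The lower flange rests on z = 0 and the three cylinders share a vertical axis.

The spool is on top of the stool.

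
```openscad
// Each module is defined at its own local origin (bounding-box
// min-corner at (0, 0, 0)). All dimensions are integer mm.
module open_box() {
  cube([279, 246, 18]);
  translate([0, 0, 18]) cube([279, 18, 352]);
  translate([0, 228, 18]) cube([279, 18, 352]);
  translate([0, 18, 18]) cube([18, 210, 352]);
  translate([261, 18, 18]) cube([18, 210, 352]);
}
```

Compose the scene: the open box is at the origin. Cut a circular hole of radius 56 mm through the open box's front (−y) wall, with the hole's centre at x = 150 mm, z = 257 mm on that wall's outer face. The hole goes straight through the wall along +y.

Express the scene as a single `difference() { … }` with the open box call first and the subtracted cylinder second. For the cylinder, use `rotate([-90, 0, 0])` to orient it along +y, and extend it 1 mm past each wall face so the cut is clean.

difference() {
  open_box();
  translate([150, -1, 257]) rotate([-90, 0, 0]) cylinder(h = 20, r = 56);
}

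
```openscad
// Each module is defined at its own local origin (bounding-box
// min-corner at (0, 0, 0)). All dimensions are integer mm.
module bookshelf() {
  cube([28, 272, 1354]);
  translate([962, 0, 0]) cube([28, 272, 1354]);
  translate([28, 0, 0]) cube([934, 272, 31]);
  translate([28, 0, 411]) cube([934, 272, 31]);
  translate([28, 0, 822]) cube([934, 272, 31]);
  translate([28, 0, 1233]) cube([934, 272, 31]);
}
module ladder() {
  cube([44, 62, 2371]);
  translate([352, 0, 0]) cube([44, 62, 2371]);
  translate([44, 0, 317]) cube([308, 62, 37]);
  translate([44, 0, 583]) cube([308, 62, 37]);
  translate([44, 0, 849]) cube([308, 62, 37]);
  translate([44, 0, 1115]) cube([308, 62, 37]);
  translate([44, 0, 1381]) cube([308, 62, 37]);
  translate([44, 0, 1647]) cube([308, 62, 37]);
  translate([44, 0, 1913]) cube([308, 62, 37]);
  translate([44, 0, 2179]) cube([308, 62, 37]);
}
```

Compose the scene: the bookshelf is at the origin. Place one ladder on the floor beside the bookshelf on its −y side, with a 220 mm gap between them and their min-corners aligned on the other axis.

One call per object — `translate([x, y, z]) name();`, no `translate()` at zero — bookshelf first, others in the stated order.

bookshelf();
translate([0, -282, 0]) ladder();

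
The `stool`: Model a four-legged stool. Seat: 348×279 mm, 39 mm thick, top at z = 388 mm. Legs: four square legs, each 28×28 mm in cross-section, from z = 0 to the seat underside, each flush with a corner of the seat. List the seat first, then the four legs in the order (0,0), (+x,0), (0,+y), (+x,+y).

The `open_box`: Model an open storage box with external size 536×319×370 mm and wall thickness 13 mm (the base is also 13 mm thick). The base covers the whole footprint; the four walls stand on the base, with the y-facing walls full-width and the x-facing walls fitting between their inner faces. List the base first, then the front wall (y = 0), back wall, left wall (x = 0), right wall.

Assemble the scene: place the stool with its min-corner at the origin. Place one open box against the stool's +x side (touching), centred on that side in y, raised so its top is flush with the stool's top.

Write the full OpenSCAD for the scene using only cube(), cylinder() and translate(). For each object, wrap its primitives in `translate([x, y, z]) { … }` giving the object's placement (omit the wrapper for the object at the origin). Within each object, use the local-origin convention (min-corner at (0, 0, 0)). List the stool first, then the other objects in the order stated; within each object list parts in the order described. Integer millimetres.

translate([0, 0, 349]) cube([348, 279, 39]);
cube([28, 28, 349]);
translate([320, 0, 0]) cube([28, 28, 349]);
translate([0, 251, 0]) cube([28, 28, 349]);
translate([320, 251, 0]) cube([28, 28, 349]);
translate([348, -20, 18]) {
  cube([536, 319, 13]);
  translate([0, 0, 13]) cube([536, 13, 357]);
  translate([0, 306, 13]) cube([536, 13, 357]);
  translate([0, 13, 13]) cube([13, 293, 357]);
  translate([523, 13, 13]) cube([13, 293, 357]);
}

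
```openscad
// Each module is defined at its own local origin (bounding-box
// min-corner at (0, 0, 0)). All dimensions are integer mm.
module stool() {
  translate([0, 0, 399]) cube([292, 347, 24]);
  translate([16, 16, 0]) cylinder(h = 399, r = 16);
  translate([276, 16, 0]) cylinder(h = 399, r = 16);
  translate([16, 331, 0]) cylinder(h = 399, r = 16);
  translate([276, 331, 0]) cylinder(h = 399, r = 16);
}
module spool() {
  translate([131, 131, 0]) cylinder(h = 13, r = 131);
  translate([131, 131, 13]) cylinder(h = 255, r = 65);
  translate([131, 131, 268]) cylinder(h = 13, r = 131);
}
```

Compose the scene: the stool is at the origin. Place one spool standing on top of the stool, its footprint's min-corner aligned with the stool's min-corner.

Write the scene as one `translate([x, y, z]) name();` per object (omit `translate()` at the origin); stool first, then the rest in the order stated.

stool();
translate([0, 0, 423]) spool();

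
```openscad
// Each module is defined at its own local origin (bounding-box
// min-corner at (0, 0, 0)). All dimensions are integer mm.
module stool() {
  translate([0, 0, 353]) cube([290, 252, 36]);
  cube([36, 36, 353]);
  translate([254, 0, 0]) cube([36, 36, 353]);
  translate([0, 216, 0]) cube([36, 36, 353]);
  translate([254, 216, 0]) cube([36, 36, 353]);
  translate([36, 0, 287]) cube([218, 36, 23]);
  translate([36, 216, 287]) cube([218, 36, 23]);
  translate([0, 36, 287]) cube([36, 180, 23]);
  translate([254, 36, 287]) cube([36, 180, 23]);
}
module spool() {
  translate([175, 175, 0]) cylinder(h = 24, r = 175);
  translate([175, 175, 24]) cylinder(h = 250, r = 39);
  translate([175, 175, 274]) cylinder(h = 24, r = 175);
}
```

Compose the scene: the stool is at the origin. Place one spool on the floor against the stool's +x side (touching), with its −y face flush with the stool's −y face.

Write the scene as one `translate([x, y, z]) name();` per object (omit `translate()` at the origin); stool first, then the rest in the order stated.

stool();
translate([290, 0, 0]) spool();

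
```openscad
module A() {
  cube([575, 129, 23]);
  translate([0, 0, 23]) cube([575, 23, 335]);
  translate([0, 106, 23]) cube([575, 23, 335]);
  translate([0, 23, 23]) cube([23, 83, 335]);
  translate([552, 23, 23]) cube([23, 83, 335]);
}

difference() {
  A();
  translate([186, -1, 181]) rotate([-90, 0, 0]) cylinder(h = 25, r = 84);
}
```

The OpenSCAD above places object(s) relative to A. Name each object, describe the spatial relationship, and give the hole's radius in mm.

The subtracted cylinder has r = 84 mm.

A is an open box. The open box has a circular hole through its front wall. The hole's radius is 84 mm.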